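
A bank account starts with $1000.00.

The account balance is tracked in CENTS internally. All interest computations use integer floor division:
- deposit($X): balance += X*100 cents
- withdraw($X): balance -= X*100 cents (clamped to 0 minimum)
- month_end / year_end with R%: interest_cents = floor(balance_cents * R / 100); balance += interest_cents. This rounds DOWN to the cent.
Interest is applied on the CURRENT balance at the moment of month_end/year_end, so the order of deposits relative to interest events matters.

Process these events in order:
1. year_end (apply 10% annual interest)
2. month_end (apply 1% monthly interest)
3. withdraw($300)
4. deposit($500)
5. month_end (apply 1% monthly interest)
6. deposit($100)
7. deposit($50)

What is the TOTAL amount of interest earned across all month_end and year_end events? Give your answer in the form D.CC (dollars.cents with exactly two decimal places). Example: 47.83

Answer: 124.11

Derivation:
After 1 (year_end (apply 10% annual interest)): balance=$1100.00 total_interest=$100.00
After 2 (month_end (apply 1% monthly interest)): balance=$1111.00 total_interest=$111.00
After 3 (withdraw($300)): balance=$811.00 total_interest=$111.00
After 4 (deposit($500)): balance=$1311.00 total_interest=$111.00
After 5 (month_end (apply 1% monthly interest)): balance=$1324.11 total_interest=$124.11
After 6 (deposit($100)): balance=$1424.11 total_interest=$124.11
After 7 (deposit($50)): balance=$1474.11 total_interest=$124.11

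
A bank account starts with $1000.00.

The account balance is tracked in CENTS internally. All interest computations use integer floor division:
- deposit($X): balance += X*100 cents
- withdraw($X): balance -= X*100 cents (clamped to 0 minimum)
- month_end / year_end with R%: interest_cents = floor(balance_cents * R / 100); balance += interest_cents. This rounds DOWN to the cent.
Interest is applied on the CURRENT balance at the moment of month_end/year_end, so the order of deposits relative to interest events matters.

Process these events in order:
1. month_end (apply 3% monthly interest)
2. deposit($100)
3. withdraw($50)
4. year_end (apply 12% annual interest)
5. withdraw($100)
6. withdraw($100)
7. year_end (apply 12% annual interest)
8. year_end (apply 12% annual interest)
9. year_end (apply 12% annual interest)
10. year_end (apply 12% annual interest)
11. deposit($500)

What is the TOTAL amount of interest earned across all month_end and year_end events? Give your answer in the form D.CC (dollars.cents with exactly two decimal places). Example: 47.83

After 1 (month_end (apply 3% monthly interest)): balance=$1030.00 total_interest=$30.00
After 2 (deposit($100)): balance=$1130.00 total_interest=$30.00
After 3 (withdraw($50)): balance=$1080.00 total_interest=$30.00
After 4 (year_end (apply 12% annual interest)): balance=$1209.60 total_interest=$159.60
After 5 (withdraw($100)): balance=$1109.60 total_interest=$159.60
After 6 (withdraw($100)): balance=$1009.60 total_interest=$159.60
After 7 (year_end (apply 12% annual interest)): balance=$1130.75 total_interest=$280.75
After 8 (year_end (apply 12% annual interest)): balance=$1266.44 total_interest=$416.44
After 9 (year_end (apply 12% annual interest)): balance=$1418.41 total_interest=$568.41
After 10 (year_end (apply 12% annual interest)): balance=$1588.61 total_interest=$738.61
After 11 (deposit($500)): balance=$2088.61 total_interest=$738.61

Answer: 738.61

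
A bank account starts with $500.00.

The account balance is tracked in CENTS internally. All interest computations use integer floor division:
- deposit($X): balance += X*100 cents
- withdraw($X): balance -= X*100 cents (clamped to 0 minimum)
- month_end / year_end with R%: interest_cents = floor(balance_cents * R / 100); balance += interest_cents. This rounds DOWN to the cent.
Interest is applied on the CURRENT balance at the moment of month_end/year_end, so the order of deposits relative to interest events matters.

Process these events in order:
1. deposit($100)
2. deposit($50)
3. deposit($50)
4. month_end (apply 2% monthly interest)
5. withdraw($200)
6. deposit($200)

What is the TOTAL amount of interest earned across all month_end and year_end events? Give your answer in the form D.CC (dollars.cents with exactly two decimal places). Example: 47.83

After 1 (deposit($100)): balance=$600.00 total_interest=$0.00
After 2 (deposit($50)): balance=$650.00 total_interest=$0.00
After 3 (deposit($50)): balance=$700.00 total_interest=$0.00
After 4 (month_end (apply 2% monthly interest)): balance=$714.00 total_interest=$14.00
After 5 (withdraw($200)): balance=$514.00 total_interest=$14.00
After 6 (deposit($200)): balance=$714.00 total_interest=$14.00

Answer: 14.00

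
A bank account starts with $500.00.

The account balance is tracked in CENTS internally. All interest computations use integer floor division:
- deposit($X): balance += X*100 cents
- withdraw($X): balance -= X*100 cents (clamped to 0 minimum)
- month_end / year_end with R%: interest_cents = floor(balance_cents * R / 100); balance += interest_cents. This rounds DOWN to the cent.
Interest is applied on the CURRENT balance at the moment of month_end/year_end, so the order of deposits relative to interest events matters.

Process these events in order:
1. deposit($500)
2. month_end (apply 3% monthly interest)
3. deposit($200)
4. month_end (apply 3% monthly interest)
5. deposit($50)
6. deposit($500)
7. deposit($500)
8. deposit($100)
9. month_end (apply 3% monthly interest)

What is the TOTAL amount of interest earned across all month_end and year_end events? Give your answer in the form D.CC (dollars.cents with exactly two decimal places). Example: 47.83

After 1 (deposit($500)): balance=$1000.00 total_interest=$0.00
After 2 (month_end (apply 3% monthly interest)): balance=$1030.00 total_interest=$30.00
After 3 (deposit($200)): balance=$1230.00 total_interest=$30.00
After 4 (month_end (apply 3% monthly interest)): balance=$1266.90 total_interest=$66.90
After 5 (deposit($50)): balance=$1316.90 total_interest=$66.90
After 6 (deposit($500)): balance=$1816.90 total_interest=$66.90
After 7 (deposit($500)): balance=$2316.90 total_interest=$66.90
After 8 (deposit($100)): balance=$2416.90 total_interest=$66.90
After 9 (month_end (apply 3% monthly interest)): balance=$2489.40 total_interest=$139.40

Answer: 139.40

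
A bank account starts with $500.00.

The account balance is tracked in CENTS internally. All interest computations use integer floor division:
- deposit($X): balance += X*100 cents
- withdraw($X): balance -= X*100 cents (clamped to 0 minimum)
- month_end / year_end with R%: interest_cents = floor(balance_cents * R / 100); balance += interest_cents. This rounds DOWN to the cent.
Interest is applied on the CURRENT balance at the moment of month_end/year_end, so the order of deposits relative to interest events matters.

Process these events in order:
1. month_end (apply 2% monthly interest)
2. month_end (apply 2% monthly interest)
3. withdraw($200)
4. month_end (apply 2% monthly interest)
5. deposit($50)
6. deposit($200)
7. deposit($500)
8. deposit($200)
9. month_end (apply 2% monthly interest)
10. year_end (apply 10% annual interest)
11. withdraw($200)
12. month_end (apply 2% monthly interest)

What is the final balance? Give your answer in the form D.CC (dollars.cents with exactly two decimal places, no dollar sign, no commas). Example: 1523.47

Answer: 1256.98

Derivation:
After 1 (month_end (apply 2% monthly interest)): balance=$510.00 total_interest=$10.00
After 2 (month_end (apply 2% monthly interest)): balance=$520.20 total_interest=$20.20
After 3 (withdraw($200)): balance=$320.20 total_interest=$20.20
After 4 (month_end (apply 2% monthly interest)): balance=$326.60 total_interest=$26.60
After 5 (deposit($50)): balance=$376.60 total_interest=$26.60
After 6 (deposit($200)): balance=$576.60 total_interest=$26.60
After 7 (deposit($500)): balance=$1076.60 total_interest=$26.60
After 8 (deposit($200)): balance=$1276.60 total_interest=$26.60
After 9 (month_end (apply 2% monthly interest)): balance=$1302.13 total_interest=$52.13
After 10 (year_end (apply 10% annual interest)): balance=$1432.34 total_interest=$182.34
After 11 (withdraw($200)): balance=$1232.34 total_interest=$182.34
After 12 (month_end (apply 2% monthly interest)): balance=$1256.98 total_interest=$206.98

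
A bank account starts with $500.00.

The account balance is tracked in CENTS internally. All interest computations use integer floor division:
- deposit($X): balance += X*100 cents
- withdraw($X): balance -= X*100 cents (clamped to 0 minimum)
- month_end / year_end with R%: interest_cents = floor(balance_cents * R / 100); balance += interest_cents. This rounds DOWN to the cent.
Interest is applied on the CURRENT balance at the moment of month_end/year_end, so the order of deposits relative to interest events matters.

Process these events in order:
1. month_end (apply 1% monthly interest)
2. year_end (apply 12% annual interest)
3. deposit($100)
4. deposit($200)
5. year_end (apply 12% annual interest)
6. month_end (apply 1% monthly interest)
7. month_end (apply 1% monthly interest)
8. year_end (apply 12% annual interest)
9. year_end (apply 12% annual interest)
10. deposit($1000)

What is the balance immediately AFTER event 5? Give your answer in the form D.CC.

After 1 (month_end (apply 1% monthly interest)): balance=$505.00 total_interest=$5.00
After 2 (year_end (apply 12% annual interest)): balance=$565.60 total_interest=$65.60
After 3 (deposit($100)): balance=$665.60 total_interest=$65.60
After 4 (deposit($200)): balance=$865.60 total_interest=$65.60
After 5 (year_end (apply 12% annual interest)): balance=$969.47 total_interest=$169.47

Answer: 969.47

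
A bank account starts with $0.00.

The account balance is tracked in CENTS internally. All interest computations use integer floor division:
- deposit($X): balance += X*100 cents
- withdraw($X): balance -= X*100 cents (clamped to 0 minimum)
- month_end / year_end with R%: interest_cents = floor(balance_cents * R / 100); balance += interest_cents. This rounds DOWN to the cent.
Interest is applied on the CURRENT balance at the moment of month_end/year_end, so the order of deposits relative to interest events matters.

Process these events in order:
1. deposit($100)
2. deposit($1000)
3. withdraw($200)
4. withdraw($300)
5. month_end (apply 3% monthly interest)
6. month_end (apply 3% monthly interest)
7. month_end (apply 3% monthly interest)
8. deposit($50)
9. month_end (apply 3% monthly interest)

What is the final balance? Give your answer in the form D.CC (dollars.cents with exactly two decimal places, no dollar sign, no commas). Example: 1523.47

Answer: 726.79

Derivation:
After 1 (deposit($100)): balance=$100.00 total_interest=$0.00
After 2 (deposit($1000)): balance=$1100.00 total_interest=$0.00
After 3 (withdraw($200)): balance=$900.00 total_interest=$0.00
After 4 (withdraw($300)): balance=$600.00 total_interest=$0.00
After 5 (month_end (apply 3% monthly interest)): balance=$618.00 total_interest=$18.00
After 6 (month_end (apply 3% monthly interest)): balance=$636.54 total_interest=$36.54
After 7 (month_end (apply 3% monthly interest)): balance=$655.63 total_interest=$55.63
After 8 (deposit($50)): balance=$705.63 total_interest=$55.63
After 9 (month_end (apply 3% monthly interest)): balance=$726.79 total_interest=$76.79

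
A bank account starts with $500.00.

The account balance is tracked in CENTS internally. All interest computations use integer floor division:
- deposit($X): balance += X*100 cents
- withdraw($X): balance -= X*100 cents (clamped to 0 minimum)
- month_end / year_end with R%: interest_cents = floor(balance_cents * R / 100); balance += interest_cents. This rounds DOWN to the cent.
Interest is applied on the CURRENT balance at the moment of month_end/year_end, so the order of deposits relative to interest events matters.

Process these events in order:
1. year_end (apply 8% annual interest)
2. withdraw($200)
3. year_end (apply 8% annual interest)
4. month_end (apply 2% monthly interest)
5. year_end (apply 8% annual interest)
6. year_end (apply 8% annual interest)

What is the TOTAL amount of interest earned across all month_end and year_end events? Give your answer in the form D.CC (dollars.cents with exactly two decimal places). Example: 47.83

Answer: 136.86

Derivation:
After 1 (year_end (apply 8% annual interest)): balance=$540.00 total_interest=$40.00
After 2 (withdraw($200)): balance=$340.00 total_interest=$40.00
After 3 (year_end (apply 8% annual interest)): balance=$367.20 total_interest=$67.20
After 4 (month_end (apply 2% monthly interest)): balance=$374.54 total_interest=$74.54
After 5 (year_end (apply 8% annual interest)): balance=$404.50 total_interest=$104.50
After 6 (year_end (apply 8% annual interest)): balance=$436.86 total_interest=$136.86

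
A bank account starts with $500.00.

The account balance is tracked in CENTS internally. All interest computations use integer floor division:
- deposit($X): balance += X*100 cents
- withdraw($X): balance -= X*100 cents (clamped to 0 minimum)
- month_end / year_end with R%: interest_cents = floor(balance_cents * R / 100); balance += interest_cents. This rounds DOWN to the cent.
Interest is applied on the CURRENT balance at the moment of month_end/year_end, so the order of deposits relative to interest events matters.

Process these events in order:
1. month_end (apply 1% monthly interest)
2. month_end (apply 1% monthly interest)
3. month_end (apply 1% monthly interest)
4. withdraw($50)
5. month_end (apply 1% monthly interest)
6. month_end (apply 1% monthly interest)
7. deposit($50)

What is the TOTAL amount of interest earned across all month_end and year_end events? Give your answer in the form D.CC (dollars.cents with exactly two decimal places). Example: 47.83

Answer: 24.49

Derivation:
After 1 (month_end (apply 1% monthly interest)): balance=$505.00 total_interest=$5.00
After 2 (month_end (apply 1% monthly interest)): balance=$510.05 total_interest=$10.05
After 3 (month_end (apply 1% monthly interest)): balance=$515.15 total_interest=$15.15
After 4 (withdraw($50)): balance=$465.15 total_interest=$15.15
After 5 (month_end (apply 1% monthly interest)): balance=$469.80 total_interest=$19.80
After 6 (month_end (apply 1% monthly interest)): balance=$474.49 total_interest=$24.49
After 7 (deposit($50)): balance=$524.49 total_interest=$24.49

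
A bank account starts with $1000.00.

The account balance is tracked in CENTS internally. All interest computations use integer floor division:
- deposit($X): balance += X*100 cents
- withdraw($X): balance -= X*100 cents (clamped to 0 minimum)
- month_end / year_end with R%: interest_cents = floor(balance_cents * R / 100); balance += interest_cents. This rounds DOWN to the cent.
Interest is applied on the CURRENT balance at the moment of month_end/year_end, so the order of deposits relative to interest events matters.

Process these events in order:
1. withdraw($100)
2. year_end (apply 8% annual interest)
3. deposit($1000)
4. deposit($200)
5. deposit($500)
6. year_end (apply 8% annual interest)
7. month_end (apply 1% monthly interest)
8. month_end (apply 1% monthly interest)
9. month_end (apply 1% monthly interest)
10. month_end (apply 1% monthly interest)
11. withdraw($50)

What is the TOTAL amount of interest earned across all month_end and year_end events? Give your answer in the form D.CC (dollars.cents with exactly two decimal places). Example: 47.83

Answer: 402.91

Derivation:
After 1 (withdraw($100)): balance=$900.00 total_interest=$0.00
After 2 (year_end (apply 8% annual interest)): balance=$972.00 total_interest=$72.00
After 3 (deposit($1000)): balance=$1972.00 total_interest=$72.00
After 4 (deposit($200)): balance=$2172.00 total_interest=$72.00
After 5 (deposit($500)): balance=$2672.00 total_interest=$72.00
After 6 (year_end (apply 8% annual interest)): balance=$2885.76 total_interest=$285.76
After 7 (month_end (apply 1% monthly interest)): balance=$2914.61 total_interest=$314.61
After 8 (month_end (apply 1% monthly interest)): balance=$2943.75 total_interest=$343.75
After 9 (month_end (apply 1% monthly interest)): balance=$2973.18 total_interest=$373.18
After 10 (month_end (apply 1% monthly interest)): balance=$3002.91 total_interest=$402.91
After 11 (withdraw($50)): balance=$2952.91 total_interest=$402.91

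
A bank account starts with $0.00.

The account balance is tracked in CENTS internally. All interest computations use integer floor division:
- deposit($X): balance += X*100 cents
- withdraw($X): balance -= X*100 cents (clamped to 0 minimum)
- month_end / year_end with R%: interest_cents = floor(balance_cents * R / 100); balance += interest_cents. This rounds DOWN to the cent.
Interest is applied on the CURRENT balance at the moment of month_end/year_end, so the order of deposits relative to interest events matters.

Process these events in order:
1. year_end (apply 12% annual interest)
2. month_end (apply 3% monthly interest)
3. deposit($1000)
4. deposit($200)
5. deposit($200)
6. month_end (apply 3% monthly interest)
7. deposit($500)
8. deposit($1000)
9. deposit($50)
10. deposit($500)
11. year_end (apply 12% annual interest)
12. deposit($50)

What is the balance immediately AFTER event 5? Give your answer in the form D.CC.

After 1 (year_end (apply 12% annual interest)): balance=$0.00 total_interest=$0.00
After 2 (month_end (apply 3% monthly interest)): balance=$0.00 total_interest=$0.00
After 3 (deposit($1000)): balance=$1000.00 total_interest=$0.00
After 4 (deposit($200)): balance=$1200.00 total_interest=$0.00
After 5 (deposit($200)): balance=$1400.00 total_interest=$0.00

Answer: 1400.00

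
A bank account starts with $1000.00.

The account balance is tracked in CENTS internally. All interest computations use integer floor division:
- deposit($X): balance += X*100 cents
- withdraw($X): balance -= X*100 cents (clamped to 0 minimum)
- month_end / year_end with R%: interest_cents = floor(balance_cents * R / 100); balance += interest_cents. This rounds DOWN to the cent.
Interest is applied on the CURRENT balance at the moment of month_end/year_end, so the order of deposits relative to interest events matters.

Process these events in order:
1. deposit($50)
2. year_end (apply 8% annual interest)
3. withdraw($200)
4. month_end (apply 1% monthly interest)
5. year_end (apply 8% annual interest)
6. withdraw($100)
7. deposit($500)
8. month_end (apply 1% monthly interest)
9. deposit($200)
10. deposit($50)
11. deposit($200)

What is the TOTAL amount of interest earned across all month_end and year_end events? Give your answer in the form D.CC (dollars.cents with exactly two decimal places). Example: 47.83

Answer: 182.98

Derivation:
After 1 (deposit($50)): balance=$1050.00 total_interest=$0.00
After 2 (year_end (apply 8% annual interest)): balance=$1134.00 total_interest=$84.00
After 3 (withdraw($200)): balance=$934.00 total_interest=$84.00
After 4 (month_end (apply 1% monthly interest)): balance=$943.34 total_interest=$93.34
After 5 (year_end (apply 8% annual interest)): balance=$1018.80 total_interest=$168.80
After 6 (withdraw($100)): balance=$918.80 total_interest=$168.80
After 7 (deposit($500)): balance=$1418.80 total_interest=$168.80
After 8 (month_end (apply 1% monthly interest)): balance=$1432.98 total_interest=$182.98
After 9 (deposit($200)): balance=$1632.98 total_interest=$182.98
After 10 (deposit($50)): balance=$1682.98 total_interest=$182.98
After 11 (deposit($200)): balance=$1882.98 total_interest=$182.98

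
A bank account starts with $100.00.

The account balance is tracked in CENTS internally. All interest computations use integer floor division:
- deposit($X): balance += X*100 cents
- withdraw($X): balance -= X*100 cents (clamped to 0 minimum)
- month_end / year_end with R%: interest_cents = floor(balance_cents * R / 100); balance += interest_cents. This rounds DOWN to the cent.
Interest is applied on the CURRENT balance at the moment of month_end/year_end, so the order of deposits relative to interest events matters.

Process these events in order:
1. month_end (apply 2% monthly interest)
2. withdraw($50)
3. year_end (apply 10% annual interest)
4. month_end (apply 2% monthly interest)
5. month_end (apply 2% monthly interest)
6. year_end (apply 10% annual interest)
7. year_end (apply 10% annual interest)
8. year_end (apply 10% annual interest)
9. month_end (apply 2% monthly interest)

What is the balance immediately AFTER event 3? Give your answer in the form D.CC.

Answer: 57.20

Derivation:
After 1 (month_end (apply 2% monthly interest)): balance=$102.00 total_interest=$2.00
After 2 (withdraw($50)): balance=$52.00 total_interest=$2.00
After 3 (year_end (apply 10% annual interest)): balance=$57.20 total_interest=$7.20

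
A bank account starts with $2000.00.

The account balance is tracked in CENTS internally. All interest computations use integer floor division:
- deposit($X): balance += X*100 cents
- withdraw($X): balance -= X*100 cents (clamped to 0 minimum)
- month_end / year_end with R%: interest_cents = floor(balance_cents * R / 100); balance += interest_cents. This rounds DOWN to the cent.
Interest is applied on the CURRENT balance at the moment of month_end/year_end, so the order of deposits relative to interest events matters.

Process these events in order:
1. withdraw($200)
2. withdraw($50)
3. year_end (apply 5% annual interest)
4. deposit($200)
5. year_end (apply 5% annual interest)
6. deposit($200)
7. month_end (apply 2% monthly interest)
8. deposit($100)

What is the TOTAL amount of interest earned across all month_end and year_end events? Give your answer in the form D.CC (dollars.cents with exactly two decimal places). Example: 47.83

Answer: 236.15

Derivation:
After 1 (withdraw($200)): balance=$1800.00 total_interest=$0.00
After 2 (withdraw($50)): balance=$1750.00 total_interest=$0.00
After 3 (year_end (apply 5% annual interest)): balance=$1837.50 total_interest=$87.50
After 4 (deposit($200)): balance=$2037.50 total_interest=$87.50
After 5 (year_end (apply 5% annual interest)): balance=$2139.37 total_interest=$189.37
After 6 (deposit($200)): balance=$2339.37 total_interest=$189.37
After 7 (month_end (apply 2% monthly interest)): balance=$2386.15 total_interest=$236.15
After 8 (deposit($100)): balance=$2486.15 total_interest=$236.15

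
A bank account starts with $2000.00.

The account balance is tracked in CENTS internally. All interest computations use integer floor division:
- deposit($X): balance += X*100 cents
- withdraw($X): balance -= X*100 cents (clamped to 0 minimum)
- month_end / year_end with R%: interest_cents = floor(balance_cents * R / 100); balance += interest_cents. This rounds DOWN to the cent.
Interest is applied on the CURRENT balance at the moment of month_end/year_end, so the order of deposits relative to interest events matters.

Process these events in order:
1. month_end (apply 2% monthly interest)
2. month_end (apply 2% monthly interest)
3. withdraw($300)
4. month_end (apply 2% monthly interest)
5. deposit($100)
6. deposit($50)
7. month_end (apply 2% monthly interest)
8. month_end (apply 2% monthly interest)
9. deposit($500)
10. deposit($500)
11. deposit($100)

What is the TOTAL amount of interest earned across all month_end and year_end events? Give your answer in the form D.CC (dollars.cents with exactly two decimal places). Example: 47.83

After 1 (month_end (apply 2% monthly interest)): balance=$2040.00 total_interest=$40.00
After 2 (month_end (apply 2% monthly interest)): balance=$2080.80 total_interest=$80.80
After 3 (withdraw($300)): balance=$1780.80 total_interest=$80.80
After 4 (month_end (apply 2% monthly interest)): balance=$1816.41 total_interest=$116.41
After 5 (deposit($100)): balance=$1916.41 total_interest=$116.41
After 6 (deposit($50)): balance=$1966.41 total_interest=$116.41
After 7 (month_end (apply 2% monthly interest)): balance=$2005.73 total_interest=$155.73
After 8 (month_end (apply 2% monthly interest)): balance=$2045.84 total_interest=$195.84
After 9 (deposit($500)): balance=$2545.84 total_interest=$195.84
After 10 (deposit($500)): balance=$3045.84 total_interest=$195.84
After 11 (deposit($100)): balance=$3145.84 total_interest=$195.84

Answer: 195.84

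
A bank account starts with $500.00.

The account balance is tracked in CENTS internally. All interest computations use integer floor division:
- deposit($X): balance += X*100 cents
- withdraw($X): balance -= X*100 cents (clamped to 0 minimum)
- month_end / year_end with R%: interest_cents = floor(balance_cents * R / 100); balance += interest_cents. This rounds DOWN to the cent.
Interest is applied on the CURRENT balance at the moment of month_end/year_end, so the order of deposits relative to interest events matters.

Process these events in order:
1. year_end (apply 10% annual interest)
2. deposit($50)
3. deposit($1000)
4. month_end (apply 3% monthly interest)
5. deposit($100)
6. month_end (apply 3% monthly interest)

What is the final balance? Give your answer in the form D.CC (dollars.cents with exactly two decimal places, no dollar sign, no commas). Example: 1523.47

After 1 (year_end (apply 10% annual interest)): balance=$550.00 total_interest=$50.00
After 2 (deposit($50)): balance=$600.00 total_interest=$50.00
After 3 (deposit($1000)): balance=$1600.00 total_interest=$50.00
After 4 (month_end (apply 3% monthly interest)): balance=$1648.00 total_interest=$98.00
After 5 (deposit($100)): balance=$1748.00 total_interest=$98.00
After 6 (month_end (apply 3% monthly interest)): balance=$1800.44 total_interest=$150.44

Answer: 1800.44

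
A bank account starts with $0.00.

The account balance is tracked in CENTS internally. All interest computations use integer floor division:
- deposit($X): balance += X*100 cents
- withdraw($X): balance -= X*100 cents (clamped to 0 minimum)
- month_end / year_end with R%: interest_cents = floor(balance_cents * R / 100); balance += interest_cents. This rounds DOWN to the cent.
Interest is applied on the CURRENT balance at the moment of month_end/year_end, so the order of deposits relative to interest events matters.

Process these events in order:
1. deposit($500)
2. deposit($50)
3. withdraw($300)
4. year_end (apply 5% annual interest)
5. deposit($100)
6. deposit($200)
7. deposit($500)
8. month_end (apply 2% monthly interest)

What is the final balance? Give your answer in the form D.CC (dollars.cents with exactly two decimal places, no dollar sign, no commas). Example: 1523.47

After 1 (deposit($500)): balance=$500.00 total_interest=$0.00
After 2 (deposit($50)): balance=$550.00 total_interest=$0.00
After 3 (withdraw($300)): balance=$250.00 total_interest=$0.00
After 4 (year_end (apply 5% annual interest)): balance=$262.50 total_interest=$12.50
After 5 (deposit($100)): balance=$362.50 total_interest=$12.50
After 6 (deposit($200)): balance=$562.50 total_interest=$12.50
After 7 (deposit($500)): balance=$1062.50 total_interest=$12.50
After 8 (month_end (apply 2% monthly interest)): balance=$1083.75 total_interest=$33.75

Answer: 1083.75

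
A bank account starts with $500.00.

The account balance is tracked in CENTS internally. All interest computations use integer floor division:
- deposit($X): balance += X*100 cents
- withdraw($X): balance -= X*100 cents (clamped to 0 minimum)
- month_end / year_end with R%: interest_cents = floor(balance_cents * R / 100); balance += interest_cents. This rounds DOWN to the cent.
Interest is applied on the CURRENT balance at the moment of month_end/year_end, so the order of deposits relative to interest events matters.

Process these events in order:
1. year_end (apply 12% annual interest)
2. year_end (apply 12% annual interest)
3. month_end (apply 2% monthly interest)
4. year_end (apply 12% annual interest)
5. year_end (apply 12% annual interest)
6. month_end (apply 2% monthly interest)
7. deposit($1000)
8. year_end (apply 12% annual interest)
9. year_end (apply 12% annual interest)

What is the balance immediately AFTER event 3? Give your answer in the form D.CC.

After 1 (year_end (apply 12% annual interest)): balance=$560.00 total_interest=$60.00
After 2 (year_end (apply 12% annual interest)): balance=$627.20 total_interest=$127.20
After 3 (month_end (apply 2% monthly interest)): balance=$639.74 total_interest=$139.74

Answer: 639.74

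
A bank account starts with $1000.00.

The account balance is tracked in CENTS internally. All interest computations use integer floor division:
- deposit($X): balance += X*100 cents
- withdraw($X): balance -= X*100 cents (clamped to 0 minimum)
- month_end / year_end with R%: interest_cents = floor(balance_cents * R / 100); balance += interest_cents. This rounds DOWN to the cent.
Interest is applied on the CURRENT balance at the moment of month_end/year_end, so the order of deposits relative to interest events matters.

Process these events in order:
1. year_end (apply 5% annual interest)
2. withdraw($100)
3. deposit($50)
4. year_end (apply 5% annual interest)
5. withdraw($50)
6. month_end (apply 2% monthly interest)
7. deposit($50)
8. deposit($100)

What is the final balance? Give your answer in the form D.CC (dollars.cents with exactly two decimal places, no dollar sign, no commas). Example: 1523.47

After 1 (year_end (apply 5% annual interest)): balance=$1050.00 total_interest=$50.00
After 2 (withdraw($100)): balance=$950.00 total_interest=$50.00
After 3 (deposit($50)): balance=$1000.00 total_interest=$50.00
After 4 (year_end (apply 5% annual interest)): balance=$1050.00 total_interest=$100.00
After 5 (withdraw($50)): balance=$1000.00 total_interest=$100.00
After 6 (month_end (apply 2% monthly interest)): balance=$1020.00 total_interest=$120.00
After 7 (deposit($50)): balance=$1070.00 total_interest=$120.00
After 8 (deposit($100)): balance=$1170.00 total_interest=$120.00

Answer: 1170.00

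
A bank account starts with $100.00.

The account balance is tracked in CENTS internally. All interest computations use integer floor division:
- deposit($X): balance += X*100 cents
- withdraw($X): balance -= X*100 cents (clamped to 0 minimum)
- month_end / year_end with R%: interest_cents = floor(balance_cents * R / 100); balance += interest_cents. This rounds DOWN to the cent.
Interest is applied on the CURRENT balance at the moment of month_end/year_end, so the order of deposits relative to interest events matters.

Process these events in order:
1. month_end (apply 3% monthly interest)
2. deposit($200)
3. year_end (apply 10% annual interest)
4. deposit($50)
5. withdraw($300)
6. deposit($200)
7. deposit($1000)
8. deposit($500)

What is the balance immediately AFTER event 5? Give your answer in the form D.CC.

Answer: 83.30

Derivation:
After 1 (month_end (apply 3% monthly interest)): balance=$103.00 total_interest=$3.00
After 2 (deposit($200)): balance=$303.00 total_interest=$3.00
After 3 (year_end (apply 10% annual interest)): balance=$333.30 total_interest=$33.30
After 4 (deposit($50)): balance=$383.30 total_interest=$33.30
After 5 (withdraw($300)): balance=$83.30 total_interest=$33.30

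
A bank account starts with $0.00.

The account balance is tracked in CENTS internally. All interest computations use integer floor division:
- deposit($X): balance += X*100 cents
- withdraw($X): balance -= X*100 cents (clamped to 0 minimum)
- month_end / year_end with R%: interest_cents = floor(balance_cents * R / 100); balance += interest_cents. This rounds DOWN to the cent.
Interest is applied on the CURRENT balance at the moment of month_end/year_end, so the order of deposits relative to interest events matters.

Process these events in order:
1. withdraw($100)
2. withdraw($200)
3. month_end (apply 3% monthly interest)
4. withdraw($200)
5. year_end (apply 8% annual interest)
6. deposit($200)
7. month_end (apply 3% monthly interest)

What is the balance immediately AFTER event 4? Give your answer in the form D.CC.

Answer: 0.00

Derivation:
After 1 (withdraw($100)): balance=$0.00 total_interest=$0.00
After 2 (withdraw($200)): balance=$0.00 total_interest=$0.00
After 3 (month_end (apply 3% monthly interest)): balance=$0.00 total_interest=$0.00
After 4 (withdraw($200)): balance=$0.00 total_interest=$0.00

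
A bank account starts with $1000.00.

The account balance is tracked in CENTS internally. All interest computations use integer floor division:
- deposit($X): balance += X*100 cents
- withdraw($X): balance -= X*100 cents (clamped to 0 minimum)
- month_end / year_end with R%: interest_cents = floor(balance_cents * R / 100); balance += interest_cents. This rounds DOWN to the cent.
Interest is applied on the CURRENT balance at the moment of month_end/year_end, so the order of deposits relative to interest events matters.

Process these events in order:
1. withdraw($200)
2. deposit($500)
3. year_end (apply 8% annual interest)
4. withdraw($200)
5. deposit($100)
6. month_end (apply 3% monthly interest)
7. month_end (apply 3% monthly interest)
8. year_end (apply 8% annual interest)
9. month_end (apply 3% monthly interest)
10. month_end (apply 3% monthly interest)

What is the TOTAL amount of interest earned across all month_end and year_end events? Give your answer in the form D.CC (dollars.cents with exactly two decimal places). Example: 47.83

After 1 (withdraw($200)): balance=$800.00 total_interest=$0.00
After 2 (deposit($500)): balance=$1300.00 total_interest=$0.00
After 3 (year_end (apply 8% annual interest)): balance=$1404.00 total_interest=$104.00
After 4 (withdraw($200)): balance=$1204.00 total_interest=$104.00
After 5 (deposit($100)): balance=$1304.00 total_interest=$104.00
After 6 (month_end (apply 3% monthly interest)): balance=$1343.12 total_interest=$143.12
After 7 (month_end (apply 3% monthly interest)): balance=$1383.41 total_interest=$183.41
After 8 (year_end (apply 8% annual interest)): balance=$1494.08 total_interest=$294.08
After 9 (month_end (apply 3% monthly interest)): balance=$1538.90 total_interest=$338.90
After 10 (month_end (apply 3% monthly interest)): balance=$1585.06 total_interest=$385.06

Answer: 385.06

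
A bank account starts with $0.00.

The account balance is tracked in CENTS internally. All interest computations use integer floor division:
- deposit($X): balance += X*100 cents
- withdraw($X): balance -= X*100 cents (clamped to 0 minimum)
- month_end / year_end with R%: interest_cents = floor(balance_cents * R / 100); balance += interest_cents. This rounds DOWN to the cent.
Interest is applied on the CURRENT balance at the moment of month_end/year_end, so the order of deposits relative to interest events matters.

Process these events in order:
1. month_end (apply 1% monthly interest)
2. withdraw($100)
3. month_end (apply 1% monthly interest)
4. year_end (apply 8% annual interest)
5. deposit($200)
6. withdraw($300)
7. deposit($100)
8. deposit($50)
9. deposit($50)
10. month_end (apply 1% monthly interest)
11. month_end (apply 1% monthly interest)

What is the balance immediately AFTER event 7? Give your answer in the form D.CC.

Answer: 100.00

Derivation:
After 1 (month_end (apply 1% monthly interest)): balance=$0.00 total_interest=$0.00
After 2 (withdraw($100)): balance=$0.00 total_interest=$0.00
After 3 (month_end (apply 1% monthly interest)): balance=$0.00 total_interest=$0.00
After 4 (year_end (apply 8% annual interest)): balance=$0.00 total_interest=$0.00
After 5 (deposit($200)): balance=$200.00 total_interest=$0.00
After 6 (withdraw($300)): balance=$0.00 total_interest=$0.00
After 7 (deposit($100)): balance=$100.00 total_interest=$0.00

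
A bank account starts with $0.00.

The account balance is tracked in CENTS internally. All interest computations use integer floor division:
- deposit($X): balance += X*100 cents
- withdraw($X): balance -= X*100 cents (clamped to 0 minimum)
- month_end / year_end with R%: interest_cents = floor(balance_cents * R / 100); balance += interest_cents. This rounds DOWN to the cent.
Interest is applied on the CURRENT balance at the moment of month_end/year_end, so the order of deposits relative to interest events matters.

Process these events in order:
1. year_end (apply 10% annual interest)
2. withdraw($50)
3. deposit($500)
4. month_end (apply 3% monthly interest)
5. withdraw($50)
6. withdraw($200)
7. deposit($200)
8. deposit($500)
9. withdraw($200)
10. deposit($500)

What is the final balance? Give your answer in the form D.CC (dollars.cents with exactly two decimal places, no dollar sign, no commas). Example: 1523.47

Answer: 1265.00

Derivation:
After 1 (year_end (apply 10% annual interest)): balance=$0.00 total_interest=$0.00
After 2 (withdraw($50)): balance=$0.00 total_interest=$0.00
After 3 (deposit($500)): balance=$500.00 total_interest=$0.00
After 4 (month_end (apply 3% monthly interest)): balance=$515.00 total_interest=$15.00
After 5 (withdraw($50)): balance=$465.00 total_interest=$15.00
After 6 (withdraw($200)): balance=$265.00 total_interest=$15.00
After 7 (deposit($200)): balance=$465.00 total_interest=$15.00
After 8 (deposit($500)): balance=$965.00 total_interest=$15.00
After 9 (withdraw($200)): balance=$765.00 total_interest=$15.00
After 10 (deposit($500)): balance=$1265.00 total_interest=$15.00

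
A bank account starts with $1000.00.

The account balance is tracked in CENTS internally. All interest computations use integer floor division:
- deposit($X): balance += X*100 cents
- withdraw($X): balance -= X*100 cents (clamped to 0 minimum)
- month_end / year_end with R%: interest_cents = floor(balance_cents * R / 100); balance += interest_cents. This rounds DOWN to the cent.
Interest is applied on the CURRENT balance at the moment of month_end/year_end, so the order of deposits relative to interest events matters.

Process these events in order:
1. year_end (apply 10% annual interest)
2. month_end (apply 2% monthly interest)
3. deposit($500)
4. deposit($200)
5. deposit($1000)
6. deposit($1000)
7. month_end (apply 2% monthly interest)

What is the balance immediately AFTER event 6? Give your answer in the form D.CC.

After 1 (year_end (apply 10% annual interest)): balance=$1100.00 total_interest=$100.00
After 2 (month_end (apply 2% monthly interest)): balance=$1122.00 total_interest=$122.00
After 3 (deposit($500)): balance=$1622.00 total_interest=$122.00
After 4 (deposit($200)): balance=$1822.00 total_interest=$122.00
After 5 (deposit($1000)): balance=$2822.00 total_interest=$122.00
After 6 (deposit($1000)): balance=$3822.00 total_interest=$122.00

Answer: 3822.00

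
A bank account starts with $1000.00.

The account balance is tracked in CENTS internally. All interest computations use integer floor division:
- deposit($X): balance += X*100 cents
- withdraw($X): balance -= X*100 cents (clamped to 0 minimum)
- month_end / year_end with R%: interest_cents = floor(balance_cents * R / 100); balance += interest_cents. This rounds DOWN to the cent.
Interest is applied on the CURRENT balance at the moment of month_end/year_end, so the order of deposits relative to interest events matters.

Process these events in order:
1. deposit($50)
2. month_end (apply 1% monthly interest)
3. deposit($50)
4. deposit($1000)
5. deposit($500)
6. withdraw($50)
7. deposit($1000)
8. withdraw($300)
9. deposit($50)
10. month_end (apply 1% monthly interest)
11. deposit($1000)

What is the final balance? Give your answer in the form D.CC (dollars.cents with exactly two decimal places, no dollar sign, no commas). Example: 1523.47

After 1 (deposit($50)): balance=$1050.00 total_interest=$0.00
After 2 (month_end (apply 1% monthly interest)): balance=$1060.50 total_interest=$10.50
After 3 (deposit($50)): balance=$1110.50 total_interest=$10.50
After 4 (deposit($1000)): balance=$2110.50 total_interest=$10.50
After 5 (deposit($500)): balance=$2610.50 total_interest=$10.50
After 6 (withdraw($50)): balance=$2560.50 total_interest=$10.50
After 7 (deposit($1000)): balance=$3560.50 total_interest=$10.50
After 8 (withdraw($300)): balance=$3260.50 total_interest=$10.50
After 9 (deposit($50)): balance=$3310.50 total_interest=$10.50
After 10 (month_end (apply 1% monthly interest)): balance=$3343.60 total_interest=$43.60
After 11 (deposit($1000)): balance=$4343.60 total_interest=$43.60

Answer: 4343.60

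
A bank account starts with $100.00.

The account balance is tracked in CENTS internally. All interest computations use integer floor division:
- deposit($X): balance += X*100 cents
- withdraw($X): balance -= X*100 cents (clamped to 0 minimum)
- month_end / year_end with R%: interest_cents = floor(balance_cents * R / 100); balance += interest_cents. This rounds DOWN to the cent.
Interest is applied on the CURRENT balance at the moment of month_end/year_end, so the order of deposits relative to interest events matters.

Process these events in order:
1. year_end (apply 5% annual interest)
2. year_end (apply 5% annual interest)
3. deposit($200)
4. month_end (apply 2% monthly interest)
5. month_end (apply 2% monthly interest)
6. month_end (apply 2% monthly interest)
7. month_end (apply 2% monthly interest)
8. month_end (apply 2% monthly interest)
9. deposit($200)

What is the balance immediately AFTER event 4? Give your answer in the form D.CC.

Answer: 316.45

Derivation:
After 1 (year_end (apply 5% annual interest)): balance=$105.00 total_interest=$5.00
After 2 (year_end (apply 5% annual interest)): balance=$110.25 total_interest=$10.25
After 3 (deposit($200)): balance=$310.25 total_interest=$10.25
After 4 (month_end (apply 2% monthly interest)): balance=$316.45 total_interest=$16.45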